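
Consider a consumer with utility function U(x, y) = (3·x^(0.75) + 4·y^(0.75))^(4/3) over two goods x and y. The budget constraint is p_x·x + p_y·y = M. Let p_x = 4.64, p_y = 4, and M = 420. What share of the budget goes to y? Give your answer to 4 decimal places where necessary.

From the CES first-order condition, (3/4)·(y/x)^(0.25) = p_x/p_y.
Hence y/x = ((4/3)·p_x/p_y)^(1/(0.25)), i.e. raised to the 4 power.
With the ratio pinned down, the budget gives x* = M/(p_x + p_y·(y/x)) and y* = (y/x)·x*.
Numerically y/x = 5.722515, so x* = 420/(4.64 + 4·5.722515) = 15.2561 and y* = 5.722515·15.2561 = 87.303.
Expenditure on y: 4·87.303 = 349.2119; share = 0.8315.

share on y = 0.8315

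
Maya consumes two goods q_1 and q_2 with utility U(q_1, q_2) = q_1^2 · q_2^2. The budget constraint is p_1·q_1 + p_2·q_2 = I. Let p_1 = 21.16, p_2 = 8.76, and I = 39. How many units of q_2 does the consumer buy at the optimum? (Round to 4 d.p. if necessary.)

q_2* = 2.226

The MRS is q_2/q_1. Set MRS = p_1/p_2.
Rearranging, p_2·q_2 = p_1·q_1. Substituting into the budget gives p_1·q_1·(1 + 1) = I.
Demand: q_1*(p_1,p_2,I) = 0.5·I/p_1 and q_2* = 0.5·I/p_2.
At p_1=21.16, p_2=8.76, I=39: q_2* = 0.5·39/8.76 = 2.226.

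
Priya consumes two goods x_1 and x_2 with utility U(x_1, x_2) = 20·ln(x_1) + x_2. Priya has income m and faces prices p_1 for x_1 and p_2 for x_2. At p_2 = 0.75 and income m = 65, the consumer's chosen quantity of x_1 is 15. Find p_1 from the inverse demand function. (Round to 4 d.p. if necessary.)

p_1 = 1

Set MRS = p_1/p_2: (20/x_1)/1 = p_1/p_2.
So x_1*(p_1,p_2) = 20·p_2/p_1, independent of income; and x_2* = (m − 20·p_2)/p_2.
Set x_1* = 15 in the demand function and solve for p_1: p_1 = 1.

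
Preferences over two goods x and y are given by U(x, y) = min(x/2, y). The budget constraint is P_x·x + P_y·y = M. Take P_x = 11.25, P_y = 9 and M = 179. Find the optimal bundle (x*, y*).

x* = 11.3651, y* = 5.6825

Leontief preferences: the optimum is at the kink where x/2 = y/1, i.e. y = (1/2)·x.
Budget: P_x·x + P_y·(1/2)·x = M, so (2·P_x + P_y)·x = 2·M.
Demand: x*(P_x,P_y,M) = 2·M/(2·P_x + P_y), y* = M/(2·P_x + P_y).
Here 2·11.25 + 9 = 31.5, giving x* = 11.3651 and y* = 5.6825.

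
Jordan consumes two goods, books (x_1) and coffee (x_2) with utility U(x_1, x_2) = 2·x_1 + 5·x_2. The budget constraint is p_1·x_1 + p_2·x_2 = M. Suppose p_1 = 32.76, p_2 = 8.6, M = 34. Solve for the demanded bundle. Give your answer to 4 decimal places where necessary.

x_1* = 0, x_2* = 3.9535

x_2 gives more utility per dollar, so spend all income on x_2: x_2* = M/p_2, x_1* = 0.
Numerically: x_1* = 0, x_2* = 3.9535.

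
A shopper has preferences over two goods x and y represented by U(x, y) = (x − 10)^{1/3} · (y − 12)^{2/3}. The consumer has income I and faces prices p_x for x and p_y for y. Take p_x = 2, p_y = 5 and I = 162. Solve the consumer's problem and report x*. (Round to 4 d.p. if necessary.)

x* = 23.6667

MRS = (1/2)·(y−12)/(x−10). Tangency with p_x/p_y gives y−12 = 2·(p_x/p_y)·(x−10).
After buying the subsistence bundle (10, 12), a share 1/3 of the remaining income goes to x: x* = 10 + 1/3·(I − 10p_x − 12p_y)/p_x.
Discretionary income = 162 − 10·2 − 12·5 = 82; x* = 10 + 1/3·82/2 = 23.6667.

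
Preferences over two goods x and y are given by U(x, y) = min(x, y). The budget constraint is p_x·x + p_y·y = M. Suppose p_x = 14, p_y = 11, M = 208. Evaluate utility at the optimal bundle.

Here 14 + 11 = 25, giving x* = 8.32 and y* = 8.32.
Utility at the optimum: U(8.32, 8.32) = 8.32.

V = 8.32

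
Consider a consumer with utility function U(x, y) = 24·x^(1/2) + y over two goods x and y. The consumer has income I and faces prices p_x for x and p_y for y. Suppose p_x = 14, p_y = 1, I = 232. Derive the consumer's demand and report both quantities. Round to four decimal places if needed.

x* = 0.7347, y* = 221.7143

Thus x* = (12·p_y/p_x)² — independent of I — with the rest of income spent on y.
Plugging in: x* = (12·1/14)² = 0.7347, y* = 221.7143.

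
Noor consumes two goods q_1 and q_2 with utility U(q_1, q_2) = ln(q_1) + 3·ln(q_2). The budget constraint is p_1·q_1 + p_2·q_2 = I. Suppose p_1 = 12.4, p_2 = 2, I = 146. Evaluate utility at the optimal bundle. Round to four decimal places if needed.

At p_1=12.4, p_2=2, I=146: q_1* = 0.25·146/12.4 = 2.9435, q_2* = 54.75.
Utility at the optimum: U(2.9435, 54.75) = 13.0879.

V = 13.0879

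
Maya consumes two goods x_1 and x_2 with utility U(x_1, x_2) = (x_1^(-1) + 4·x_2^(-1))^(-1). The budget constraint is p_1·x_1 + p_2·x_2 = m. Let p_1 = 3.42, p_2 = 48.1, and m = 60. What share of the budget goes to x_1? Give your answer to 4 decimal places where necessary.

MRS = MU_x_1/MU_x_2 = (1/4)·(x_2/x_1)^(2). Set equal to p_1/p_2.
Hence x_2/x_1 = (4·p_1/p_2)^(1/(2)), i.e. raised to the 0.5 power.
With the ratio pinned down, the budget gives x_1* = m/(p_1 + p_2·(x_2/x_1)) and x_2* = (x_2/x_1)·x_1*.
Numerically x_2/x_1 = 0.533299, so x_1* = 60/(3.42 + 48.1·0.533299) = 2.0639 and x_2* = 0.533299·2.0639 = 1.1007.
Expenditure on x_1: 3.42·2.0639 = 7.0584; share = 0.1176.

share on x_1 = 0.1176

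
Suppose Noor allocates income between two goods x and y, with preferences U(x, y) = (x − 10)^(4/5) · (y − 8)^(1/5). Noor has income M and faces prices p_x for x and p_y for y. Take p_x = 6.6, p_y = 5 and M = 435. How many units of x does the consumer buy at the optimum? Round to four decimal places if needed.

MRS = 4·(y−8)/(x−10). Tangency with p_x/p_y gives y−8 = (1/4)·(p_x/p_y)·(x−10).
After buying the subsistence bundle (10, 8), a share 0.8 of the remaining income goes to x: x* = 10 + 0.8·(M − 10p_x − 8p_y)/p_x.
Discretionary income = 435 − 10·6.6 − 8·5 = 329; x* = 10 + 0.8·329/6.6 = 49.8788.

x* = 49.8788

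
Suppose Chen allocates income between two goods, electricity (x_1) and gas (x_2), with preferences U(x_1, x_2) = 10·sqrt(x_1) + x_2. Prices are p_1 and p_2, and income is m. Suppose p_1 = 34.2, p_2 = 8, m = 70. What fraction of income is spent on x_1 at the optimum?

share on x_1 = 0.6683

Thus x_1* = (5·p_2/p_1)² — independent of m — with the rest of income spent on x_2.
Plugging in: x_1* = (5·8/34.2)² = 1.3679, x_2* = 2.902.
Expenditure on x_1: 34.2·1.3679 = 46.7836; share = 0.6683.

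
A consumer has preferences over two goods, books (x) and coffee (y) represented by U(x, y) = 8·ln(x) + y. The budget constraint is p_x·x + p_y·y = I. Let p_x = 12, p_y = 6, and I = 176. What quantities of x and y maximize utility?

x* = 4, y* = 21.3333

MU_x = 8/x, MU_y = 1. Tangency: 8/x = p_x/p_y.
So x*(p_x,p_y) = 8·p_y/p_x, independent of income; and y* = (I − 8·p_y)/p_y.
At the given prices: x* = 8·6/12 = 4, and y* = 21.3333.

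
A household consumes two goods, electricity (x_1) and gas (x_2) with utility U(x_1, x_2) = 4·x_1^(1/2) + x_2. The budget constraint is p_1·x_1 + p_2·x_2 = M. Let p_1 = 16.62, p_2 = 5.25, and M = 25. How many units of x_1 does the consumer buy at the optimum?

MU_x_1 = 2/√x_1, MU_x_2 = 1. Tangency: 2/√x_1 = p_1/p_2.
Solve: √x_1 = 2·p_2/p_1, so x_1*(p_1,p_2) = (2·p_2/p_1)², and x_2* = (M − p_1·x_1*)/p_2.
Plugging in: x_1* = (2·5.25/16.62)² = 0.3991.

x_1* = 0.3991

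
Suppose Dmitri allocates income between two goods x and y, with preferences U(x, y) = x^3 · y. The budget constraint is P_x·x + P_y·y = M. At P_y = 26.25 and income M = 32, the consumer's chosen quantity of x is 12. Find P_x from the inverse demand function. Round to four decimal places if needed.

P_x = 2

Tangency: MRS = 3·y/x = P_x/P_y.
Rearranging, P_y·y = (1/3)·P_x·x. Substituting into the budget gives P_x·x·(1 + (1/3)) = M.
Demand: x*(P_x,P_y,M) = 0.75·M/P_x and y* = 0.25·M/P_y.
Set x* = 12 in the demand function and solve for P_x: P_x = 2.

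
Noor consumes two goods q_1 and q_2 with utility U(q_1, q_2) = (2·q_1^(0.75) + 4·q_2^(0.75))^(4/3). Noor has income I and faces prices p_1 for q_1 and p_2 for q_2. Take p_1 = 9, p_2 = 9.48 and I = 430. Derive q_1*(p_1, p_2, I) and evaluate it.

q_1* = 3.2523

MRS = MU_q_1/MU_q_2 = (1/2)·(q_2/q_1)^(0.25). Set equal to p_1/p_2.
Solve for the ratio: q_2/q_1 = [2·p_1/p_2]^(4).
Substitute q_2 = (q_2/q_1)·q_1 into the budget: q_1* = I/(p_1 + p_2·(q_2/q_1)).
Numerically q_2/q_1 = 12.997406, so q_1* = 430/(9 + 9.48·12.997406) = 3.2523.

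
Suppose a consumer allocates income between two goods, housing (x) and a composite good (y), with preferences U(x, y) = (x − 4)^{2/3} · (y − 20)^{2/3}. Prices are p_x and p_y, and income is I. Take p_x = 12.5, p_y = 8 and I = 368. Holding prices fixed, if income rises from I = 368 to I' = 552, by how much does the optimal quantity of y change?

Δy* = 11.5

MRS = (y−20)/(x−4). Tangency with p_x/p_y gives y−20 = (p_x/p_y)·(x−4).
After buying the subsistence bundle (4, 20), a share 0.5 of the remaining income goes to x: x* = 4 + 0.5·(I − 4p_x − 20p_y)/p_x.
Discretionary income = 368 − 4·12.5 − 20·8 = 158; y* = 20 + 0.5·158/8 = 29.875.
At I' = 552: y* = 41.375. Change: 41.375 − 29.875 = 11.5.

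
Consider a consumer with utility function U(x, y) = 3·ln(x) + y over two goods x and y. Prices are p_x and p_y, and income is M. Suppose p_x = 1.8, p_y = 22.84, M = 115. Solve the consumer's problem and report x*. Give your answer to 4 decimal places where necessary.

x* = 38.0667

MU_x = 3/x, MU_y = 1. Tangency: 3/x = p_x/p_y.
So x*(p_x,p_y) = 3·p_y/p_x, independent of income; and y* = (M − 3·p_y)/p_y.
At the given prices: x* = 3·22.84/1.8 = 38.0667.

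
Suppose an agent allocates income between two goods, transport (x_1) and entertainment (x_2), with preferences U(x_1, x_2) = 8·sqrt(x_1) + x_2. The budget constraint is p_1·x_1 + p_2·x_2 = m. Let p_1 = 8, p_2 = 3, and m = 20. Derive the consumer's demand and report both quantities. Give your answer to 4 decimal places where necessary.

x_1* = 2.25, x_2* = 0.6667

Set MRS = p_1/p_2: 4·x_1^(−1/2) = p_1/p_2.
Solve: √x_1 = 4·p_2/p_1, so x_1*(p_1,p_2) = (4·p_2/p_1)², and x_2* = (m − p_1·x_1*)/p_2.
Plugging in: x_1* = (4·3/8)² = 2.25, x_2* = 0.6667.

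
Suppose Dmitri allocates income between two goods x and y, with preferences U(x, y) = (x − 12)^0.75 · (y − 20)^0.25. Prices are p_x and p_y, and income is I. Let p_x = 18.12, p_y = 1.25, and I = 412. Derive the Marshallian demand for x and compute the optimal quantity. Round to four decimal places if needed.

MRS = 3·(y−20)/(x−12). Tangency with p_x/p_y gives y−20 = (1/3)·(p_x/p_y)·(x−12).
Substituting into the budget: x* = 12 + 0.75·(I − 12·p_x − 20·p_y)/p_x, and y* = 20 + 0.25·(…)/p_y.
Discretionary income = 412 − 12·18.12 − 20·1.25 = 169.56; x* = 12 + 0.75·169.56/18.12 = 19.0182.

x* = 19.0182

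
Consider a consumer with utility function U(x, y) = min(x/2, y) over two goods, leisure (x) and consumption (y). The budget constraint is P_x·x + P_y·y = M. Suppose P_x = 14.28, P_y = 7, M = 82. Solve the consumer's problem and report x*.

x* = 4.6119

Demand: x*(P_x,P_y,M) = 2·M/(2·P_x + P_y), y* = M/(2·P_x + P_y).
Here 2·14.28 + 7 = 35.56, giving x* = 4.6119.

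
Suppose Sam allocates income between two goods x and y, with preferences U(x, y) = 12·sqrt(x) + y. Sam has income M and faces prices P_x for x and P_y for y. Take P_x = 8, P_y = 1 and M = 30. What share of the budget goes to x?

Utility is quasi-linear in y; the FOC for x is 6/√x = P_x/P_y.
Solve: √x = 6·P_y/P_x, so x*(P_x,P_y) = (6·P_y/P_x)², and y* = (M − P_x·x*)/P_y.
Plugging in: x* = (6·1/8)² = 0.5625, y* = 25.5.
Expenditure on x: 8·0.5625 = 4.5; share = 0.15.

share on x = 0.15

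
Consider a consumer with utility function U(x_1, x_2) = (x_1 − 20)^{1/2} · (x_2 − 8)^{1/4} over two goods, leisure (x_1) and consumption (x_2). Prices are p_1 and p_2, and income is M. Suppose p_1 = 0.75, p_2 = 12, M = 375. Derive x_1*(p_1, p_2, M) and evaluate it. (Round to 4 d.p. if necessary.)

This is Cobb-Douglas in (x_1−20, x_2−8): tangency gives 0.5·p_2·(x_2−8) = 0.25·p_1·(x_1−20).
Substituting into the budget: x_1* = 20 + 2/3·(M − 20·p_1 − 8·p_2)/p_1, and x_2* = 8 + 1/3·(…)/p_2.
Discretionary income = 375 − 20·0.75 − 8·12 = 264; x_1* = 20 + 2/3·264/0.75 = 254.6667.

x_1* = 254.6667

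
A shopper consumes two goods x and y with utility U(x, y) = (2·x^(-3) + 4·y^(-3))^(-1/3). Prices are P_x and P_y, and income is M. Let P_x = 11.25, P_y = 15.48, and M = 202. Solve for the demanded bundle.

MRS = MU_x/MU_y = (1/2)·(y/x)^(4). Set equal to P_x/P_y.
Solve for the ratio: y/x = [2·P_x/P_y]^(0.25).
Substitute y = (y/x)·x into the budget: x* = M/(P_x + P_y·(y/x)).
Numerically y/x = 1.098001, so x* = 202/(11.25 + 15.48·1.098001) = 7.1512 and y* = 1.098001·7.1512 = 7.852.

x* = 7.1512, y* = 7.852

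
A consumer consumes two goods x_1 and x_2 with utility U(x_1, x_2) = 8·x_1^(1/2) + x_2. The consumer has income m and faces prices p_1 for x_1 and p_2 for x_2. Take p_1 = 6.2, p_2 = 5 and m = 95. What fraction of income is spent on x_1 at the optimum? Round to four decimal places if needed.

MU_x_1 = 4/√x_1, MU_x_2 = 1. Tangency: 4/√x_1 = p_1/p_2.
Thus x_1* = (4·p_2/p_1)² — independent of m — with the rest of income spent on x_2.
Plugging in: x_1* = (4·5/6.2)² = 10.4058, x_2* = 6.0968.
Expenditure on x_1: 6.2·10.4058 = 64.5161; share = 0.6791.

share on x_1 = 0.6791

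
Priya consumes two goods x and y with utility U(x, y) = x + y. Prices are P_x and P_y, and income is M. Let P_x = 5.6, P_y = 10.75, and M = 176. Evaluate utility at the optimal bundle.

V = 31.4286

Linear utility — the consumer picks whichever good has higher MU/price: 1/5.6 = 0.1786 vs 1/10.75 = 0.093.
x gives more utility per dollar, so spend all income on x: x* = M/P_x, y* = 0.
Numerically: x* = 31.4286, y* = 0.
Utility at the optimum: U(31.4286, 0) = 31.4286.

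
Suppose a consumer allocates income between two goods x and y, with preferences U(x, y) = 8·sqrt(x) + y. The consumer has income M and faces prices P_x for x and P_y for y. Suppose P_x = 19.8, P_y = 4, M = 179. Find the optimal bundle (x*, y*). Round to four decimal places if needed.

x* = 0.653, y* = 41.5177

MU_x = 4/√x, MU_y = 1. Tangency: 4/√x = P_x/P_y.
Thus x* = (4·P_y/P_x)² — independent of M — with the rest of income spent on y.
Plugging in: x* = (4·4/19.8)² = 0.653, y* = 41.5177.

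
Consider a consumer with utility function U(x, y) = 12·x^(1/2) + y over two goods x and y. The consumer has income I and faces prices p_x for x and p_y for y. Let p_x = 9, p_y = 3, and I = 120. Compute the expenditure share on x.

MU_x = 6/√x, MU_y = 1. Tangency: 6/√x = p_x/p_y.
Thus x* = (6·p_y/p_x)² — independent of I — with the rest of income spent on y.
Plugging in: x* = (6·3/9)² = 4, y* = 28.
Expenditure on x: 9·4 = 36; share = 0.3.

share on x = 0.3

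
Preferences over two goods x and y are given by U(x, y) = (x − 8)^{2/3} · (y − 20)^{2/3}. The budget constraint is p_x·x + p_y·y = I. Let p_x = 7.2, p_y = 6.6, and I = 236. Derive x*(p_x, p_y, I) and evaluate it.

x* = 11.2222

Let x' = x−8, y' = y−20. MRS = y'/x' = p_x/p_y.
Substituting into the budget: x* = 8 + 0.5·(I − 8·p_x − 20·p_y)/p_x, and y* = 20 + 0.5·(…)/p_y.
Discretionary income = 236 − 8·7.2 − 20·6.6 = 46.4; x* = 8 + 0.5·46.4/7.2 = 11.2222.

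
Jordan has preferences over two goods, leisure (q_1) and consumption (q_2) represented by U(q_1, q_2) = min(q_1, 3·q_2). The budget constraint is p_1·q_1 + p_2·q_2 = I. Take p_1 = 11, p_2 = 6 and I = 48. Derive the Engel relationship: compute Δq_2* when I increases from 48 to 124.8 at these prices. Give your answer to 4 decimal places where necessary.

With perfect complements, no substitution: consume in ratio q_1:q_2 = 3:1.
Budget: p_1·q_1 + p_2·(1/3)·q_1 = I, so (3·p_1 + p_2)·q_1 = 3·I.
Demand: q_1*(p_1,p_2,I) = 3·I/(3·p_1 + p_2), q_2* = I/(3·p_1 + p_2).
Here 3·11 + 6 = 39, giving q_2* = 1.2308.
At I' = 124.8: q_2* = 3.2. Change: 3.2 − 1.2308 = 1.9692.

Δq_2* = 1.9692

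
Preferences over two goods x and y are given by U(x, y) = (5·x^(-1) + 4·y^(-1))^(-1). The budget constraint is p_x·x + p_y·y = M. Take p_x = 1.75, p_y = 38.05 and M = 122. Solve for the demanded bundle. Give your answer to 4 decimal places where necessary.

MU_x ∝ 5·x^(-2), MU_y ∝ 4·y^(-2), so MRS = (5/4)·(y/x)^(2) = p_x/p_y.
Hence y/x = ((4/5)·p_x/p_y)^(1/(2)), i.e. raised to the 0.5 power.
Substitute y = (y/x)·x into the budget: x* = M/(p_x + p_y·(y/x)).
Numerically y/x = 0.191817, so x* = 122/(1.75 + 38.05·0.191817) = 13.4827 and y* = 0.191817·13.4827 = 2.5862.

x* = 13.4827, y* = 2.5862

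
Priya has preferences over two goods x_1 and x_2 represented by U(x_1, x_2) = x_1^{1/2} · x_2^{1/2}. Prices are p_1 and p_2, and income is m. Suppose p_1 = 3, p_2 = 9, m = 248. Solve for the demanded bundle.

x_1* = 41.3333, x_2* = 13.7778

At p_1=3, p_2=9, m=248: x_1* = 0.5·248/3 = 41.3333, x_2* = 13.7778.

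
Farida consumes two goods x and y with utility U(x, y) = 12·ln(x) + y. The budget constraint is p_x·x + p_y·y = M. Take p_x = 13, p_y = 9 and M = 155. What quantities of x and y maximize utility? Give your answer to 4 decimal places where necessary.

Set MRS = p_x/p_y: (12/x)/1 = p_x/p_y.
So x*(p_x,p_y) = 12·p_y/p_x, independent of income; and y* = (M − 12·p_y)/p_y.
At the given prices: x* = 12·9/13 = 8.3077, and y* = 5.2222.

x* = 8.3077, y* = 5.2222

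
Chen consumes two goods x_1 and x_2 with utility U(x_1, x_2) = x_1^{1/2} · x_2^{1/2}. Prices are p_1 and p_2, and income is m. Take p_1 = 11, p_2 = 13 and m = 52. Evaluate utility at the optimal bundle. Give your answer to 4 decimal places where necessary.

V = 2.1742

Tangency: MRS = x_2/x_1 = p_1/p_2.
Rearranging, p_2·x_2 = p_1·x_1. Substituting into the budget gives p_1·x_1·(1 + 1) = m.
Demand: x_1*(p_1,p_2,m) = 0.5·m/p_1 and x_2* = 0.5·m/p_2.
At p_1=11, p_2=13, m=52: x_1* = 0.5·52/11 = 2.3636, x_2* = 2.
Utility at the optimum: U(2.3636, 2) = 2.1742.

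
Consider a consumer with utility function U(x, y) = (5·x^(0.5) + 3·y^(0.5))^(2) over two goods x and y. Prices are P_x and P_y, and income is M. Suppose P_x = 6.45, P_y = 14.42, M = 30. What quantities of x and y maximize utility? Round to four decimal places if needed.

x* = 4.0061, y* = 0.2885

With the ratio pinned down, the budget gives x* = M/(P_x + P_y·(y/x)) and y* = (y/x)·x*.
Numerically y/x = 0.072026, so x* = 30/(6.45 + 14.42·0.072026) = 4.0061 and y* = 0.072026·4.0061 = 0.2885.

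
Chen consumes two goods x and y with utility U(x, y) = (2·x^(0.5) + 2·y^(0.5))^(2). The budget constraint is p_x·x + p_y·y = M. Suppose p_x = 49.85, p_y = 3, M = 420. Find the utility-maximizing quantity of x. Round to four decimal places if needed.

x* = 0.4783

With the ratio pinned down, the budget gives x* = M/(p_x + p_y·(y/x)) and y* = (y/x)·x*.
Numerically y/x = 276.113611, so x* = 420/(49.85 + 3·276.113611) = 0.4783.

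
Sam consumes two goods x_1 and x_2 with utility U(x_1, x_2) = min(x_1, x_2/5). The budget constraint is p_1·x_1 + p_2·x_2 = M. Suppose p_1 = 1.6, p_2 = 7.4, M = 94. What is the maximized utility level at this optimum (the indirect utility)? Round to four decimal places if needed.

With perfect complements, no substitution: consume in ratio x_1:x_2 = 1:5.
Budget: p_1·x_1 + p_2·5·x_1 = M, so (p_1 + 5·p_2)·x_1 = M.
Demand: x_1*(p_1,p_2,M) = M/(p_1 + 5·p_2), x_2* = 5·M/(p_1 + 5·p_2).
Here 1.6 + 5·7.4 = 38.6, giving x_1* = 2.4352 and x_2* = 12.1762.
Utility at the optimum: U(2.4352, 12.1762) = 2.4352.

V = 2.4352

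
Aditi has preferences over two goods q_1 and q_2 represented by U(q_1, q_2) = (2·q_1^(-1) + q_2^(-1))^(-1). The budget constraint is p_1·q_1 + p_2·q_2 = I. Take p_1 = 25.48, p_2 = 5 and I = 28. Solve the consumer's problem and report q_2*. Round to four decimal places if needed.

q_2* = 1.3357

Substitute q_2 = (q_2/q_1)·q_1 into the budget: q_1* = I/(p_1 + p_2·(q_2/q_1)).
Numerically q_2/q_1 = 1.596246, so q_1* = 28/(25.48 + 5·1.596246) = 0.8368 and q_2* = 1.596246·0.8368 = 1.3357.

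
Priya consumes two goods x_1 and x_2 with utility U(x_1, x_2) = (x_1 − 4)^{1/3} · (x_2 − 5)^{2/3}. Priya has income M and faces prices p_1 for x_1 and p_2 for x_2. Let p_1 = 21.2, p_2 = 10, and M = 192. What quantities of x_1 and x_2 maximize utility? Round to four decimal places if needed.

x_1* = 4.8994, x_2* = 8.8133

This is Cobb-Douglas in (x_1−4, x_2−5): tangency gives 1/3·p_2·(x_2−5) = 2/3·p_1·(x_1−4).
Substituting into the budget: x_1* = 4 + 1/3·(M − 4·p_1 − 5·p_2)/p_1, and x_2* = 5 + 2/3·(…)/p_2.
Discretionary income = 192 − 4·21.2 − 5·10 = 57.2; x_1* = 4 + 1/3·57.2/21.2 = 4.8994; x_2* = 5 + 2/3·57.2/10 = 8.8133.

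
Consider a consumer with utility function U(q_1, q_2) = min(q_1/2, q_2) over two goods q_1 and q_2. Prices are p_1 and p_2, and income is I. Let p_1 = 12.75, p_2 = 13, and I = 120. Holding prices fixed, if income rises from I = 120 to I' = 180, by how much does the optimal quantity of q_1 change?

With perfect complements, no substitution: consume in ratio q_1:q_2 = 2:1.
Budget: p_1·q_1 + p_2·(1/2)·q_1 = I, so (2·p_1 + p_2)·q_1 = 2·I.
Demand: q_1*(p_1,p_2,I) = 2·I/(2·p_1 + p_2), q_2* = I/(2·p_1 + p_2).
Here 2·12.75 + 13 = 38.5, giving q_1* = 6.2338.
At I' = 180: q_1* = 9.3506. Change: 9.3506 − 6.2338 = 3.1169.

Δq_1* = 3.1169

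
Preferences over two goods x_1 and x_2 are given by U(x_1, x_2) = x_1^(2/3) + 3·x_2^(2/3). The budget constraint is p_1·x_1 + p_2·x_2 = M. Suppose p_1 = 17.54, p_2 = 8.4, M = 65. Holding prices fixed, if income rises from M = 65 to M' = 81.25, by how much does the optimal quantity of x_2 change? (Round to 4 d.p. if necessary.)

Δx_2* = 1.9182

MU_x_1 ∝ x_1^(-1/3), MU_x_2 ∝ 3·x_2^(-1/3), so MRS = (1/3)·(x_2/x_1)^(1/3) = p_1/p_2.
Hence x_2/x_1 = (3·p_1/p_2)^(1/(1/3)), i.e. raised to the 3 power.
With the ratio pinned down, the budget gives x_1* = M/(p_1 + p_2·(x_2/x_1)) and x_2* = (x_2/x_1)·x_1*.
Numerically x_2/x_1 = 245.818562, so x_1* = 65/(17.54 + 8.4·245.818562) = 0.0312 and x_2* = 245.818562·0.0312 = 7.6729.
At M' = 81.25: x_2* = 9.5911. Change: 9.5911 − 7.6729 = 1.9182.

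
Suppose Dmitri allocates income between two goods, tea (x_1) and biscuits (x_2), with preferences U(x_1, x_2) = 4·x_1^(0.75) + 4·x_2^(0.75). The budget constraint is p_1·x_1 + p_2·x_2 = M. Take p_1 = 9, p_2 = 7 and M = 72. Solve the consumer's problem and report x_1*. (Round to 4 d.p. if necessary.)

MRS = MU_x_1/MU_x_2 = (x_2/x_1)^(0.25). Set equal to p_1/p_2.
Hence x_2/x_1 = (p_1/p_2)^(1/(0.25)), i.e. raised to the 4 power.
Substitute x_2 = (x_2/x_1)·x_1 into the budget: x_1* = M/(p_1 + p_2·(x_2/x_1)).
Numerically x_2/x_1 = 2.732611, so x_1* = 72/(9 + 7·2.732611) = 2.5597.

x_1* = 2.5597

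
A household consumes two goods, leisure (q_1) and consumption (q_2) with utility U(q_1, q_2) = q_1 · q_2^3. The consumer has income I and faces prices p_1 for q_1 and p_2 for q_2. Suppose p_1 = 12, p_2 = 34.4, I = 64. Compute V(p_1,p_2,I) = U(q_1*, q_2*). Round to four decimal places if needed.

The MRS is (1/3)·q_2/q_1. Set MRS = p_1/p_2.
So p_2·q_2 = 3·p_1·q_1; combined with the budget, a share 0.25 of income goes to q_1.
Demand: q_1*(p_1,p_2,I) = 0.25·I/p_1 and q_2* = 0.75·I/p_2.
At p_1=12, p_2=34.4, I=64: q_1* = 0.25·64/12 = 1.3333, q_2* = 1.3953.
Utility at the optimum: U(1.3333, 1.3953) = 3.6223.

V = 3.6223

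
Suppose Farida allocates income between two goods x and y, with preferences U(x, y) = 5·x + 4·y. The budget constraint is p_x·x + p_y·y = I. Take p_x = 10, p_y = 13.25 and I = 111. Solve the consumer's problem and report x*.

x* = 11.1

x gives more utility per dollar, so spend all income on x: x* = I/p_x, y* = 0.
Numerically: x* = 11.1, y* = 0.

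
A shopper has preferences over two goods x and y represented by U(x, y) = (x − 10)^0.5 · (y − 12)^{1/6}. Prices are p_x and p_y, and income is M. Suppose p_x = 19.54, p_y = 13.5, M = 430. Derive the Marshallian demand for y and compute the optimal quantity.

y* = 13.3444

After buying the subsistence bundle (10, 12), a share 0.75 of the remaining income goes to x: x* = 10 + 0.75·(M − 10p_x − 12p_y)/p_x.
Discretionary income = 430 − 10·19.54 − 12·13.5 = 72.6; y* = 12 + 0.25·72.6/13.5 = 13.3444.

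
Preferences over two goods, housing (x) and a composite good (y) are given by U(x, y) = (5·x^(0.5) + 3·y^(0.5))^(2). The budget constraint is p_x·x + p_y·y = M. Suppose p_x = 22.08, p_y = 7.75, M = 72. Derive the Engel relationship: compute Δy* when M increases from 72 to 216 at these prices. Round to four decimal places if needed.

Δy* = 9.408

MU_x ∝ 5·x^(-0.5), MU_y ∝ 3·y^(-0.5), so MRS = (5/3)·(y/x)^(0.5) = p_x/p_y.
Solve for the ratio: y/x = [(3/5)·p_x/p_y]^(2).
With the ratio pinned down, the budget gives x* = M/(p_x + p_y·(y/x)) and y* = (y/x)·x*.
Numerically y/x = 2.922115, so x* = 72/(22.08 + 7.75·2.922115) = 1.6098 and y* = 2.922115·1.6098 = 4.704.
At M' = 216: y* = 14.112. Change: 14.112 − 4.704 = 9.408.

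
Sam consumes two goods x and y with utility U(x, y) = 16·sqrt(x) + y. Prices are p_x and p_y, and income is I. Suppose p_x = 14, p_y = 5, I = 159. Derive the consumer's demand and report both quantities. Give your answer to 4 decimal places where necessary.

x* = 8.1633, y* = 8.9429

Thus x* = (8·p_y/p_x)² — independent of I — with the rest of income spent on y.
Plugging in: x* = (8·5/14)² = 8.1633, y* = 8.9429.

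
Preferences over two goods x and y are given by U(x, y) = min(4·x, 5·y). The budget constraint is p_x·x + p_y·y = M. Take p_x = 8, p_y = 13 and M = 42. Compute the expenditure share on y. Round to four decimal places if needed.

Demand: x*(p_x,p_y,M) = 5·M/(5·p_x + 4·p_y), y* = 4·M/(5·p_x + 4·p_y).
Here 5·8 + 4·13 = 92, giving x* = 2.2826 and y* = 1.8261.
Expenditure on y: 13·1.8261 = 23.7391; share = 0.5652.

share on y = 0.5652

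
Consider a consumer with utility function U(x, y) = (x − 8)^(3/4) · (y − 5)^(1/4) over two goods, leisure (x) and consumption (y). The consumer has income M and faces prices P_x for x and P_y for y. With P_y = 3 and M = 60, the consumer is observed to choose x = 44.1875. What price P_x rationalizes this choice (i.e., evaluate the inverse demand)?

This is Cobb-Douglas in (x−8, y−5): tangency gives 0.75·P_y·(y−5) = 0.25·P_x·(x−8).
After buying the subsistence bundle (8, 5), a share 0.75 of the remaining income goes to x: x* = 8 + 0.75·(M − 8P_x − 5P_y)/P_x.
Set x* = 44.1875 in the demand function and solve for P_x: P_x = 0.8.

P_x = 0.8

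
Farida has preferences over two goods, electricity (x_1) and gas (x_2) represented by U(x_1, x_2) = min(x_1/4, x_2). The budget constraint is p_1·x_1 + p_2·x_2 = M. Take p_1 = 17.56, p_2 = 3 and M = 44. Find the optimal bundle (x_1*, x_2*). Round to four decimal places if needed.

x_1* = 2.4031, x_2* = 0.6008

Leontief preferences: the optimum is at the kink where x_1/4 = x_2/1, i.e. x_2 = (1/4)·x_1.
Budget: p_1·x_1 + p_2·(1/4)·x_1 = M, so (4·p_1 + p_2)·x_1 = 4·M.
Demand: x_1*(p_1,p_2,M) = 4·M/(4·p_1 + p_2), x_2* = M/(4·p_1 + p_2).
Here 4·17.56 + 3 = 73.24, giving x_1* = 2.4031 and x_2* = 0.6008.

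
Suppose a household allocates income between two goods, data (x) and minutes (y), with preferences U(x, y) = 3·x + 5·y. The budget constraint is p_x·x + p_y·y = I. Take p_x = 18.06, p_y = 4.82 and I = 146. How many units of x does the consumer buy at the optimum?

Linear utility — the consumer picks whichever good has higher MU/price: 3/18.06 = 0.1661 vs 5/4.82 = 1.0373.
y gives more utility per dollar, so spend all income on y: y* = I/p_y, x* = 0.
Numerically: x* = 0, y* = 30.2905.

x* = 0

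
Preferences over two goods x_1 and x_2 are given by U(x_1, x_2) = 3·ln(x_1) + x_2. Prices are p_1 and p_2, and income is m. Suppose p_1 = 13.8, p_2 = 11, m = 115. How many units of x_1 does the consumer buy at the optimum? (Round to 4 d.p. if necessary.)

x_1* = 2.3913

MU_x_1 = 3/x_1, MU_x_2 = 1. Tangency: 3/x_1 = p_1/p_2.
So x_1*(p_1,p_2) = 3·p_2/p_1, independent of income; and x_2* = (m − 3·p_2)/p_2.
At the given prices: x_1* = 3·11/13.8 = 2.3913.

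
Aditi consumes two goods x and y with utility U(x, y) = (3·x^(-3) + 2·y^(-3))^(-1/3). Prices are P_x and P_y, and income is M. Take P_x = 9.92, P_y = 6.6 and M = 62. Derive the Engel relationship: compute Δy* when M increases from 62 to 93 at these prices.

Δy* = 1.8771

From the CES first-order condition, (3/2)·(y/x)^(4) = P_x/P_y.
Hence y/x = ((2/3)·P_x/P_y)^(1/(4)), i.e. raised to the 0.25 power.
Substitute y = (y/x)·x into the budget: x* = M/(P_x + P_y·(y/x)).
Numerically y/x = 1.000505, so x* = 62/(9.92 + 6.6·1.000505) = 3.7523 and y* = 1.000505·3.7523 = 3.7542.
At M' = 93: y* = 5.6312. Change: 5.6312 − 3.7542 = 1.8771.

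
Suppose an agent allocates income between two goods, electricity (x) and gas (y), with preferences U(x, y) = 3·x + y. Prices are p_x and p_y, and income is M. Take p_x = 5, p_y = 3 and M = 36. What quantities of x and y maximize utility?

Linear utility — the consumer picks whichever good has higher MU/price: 3/5 = 0.6 vs 1/3 = 0.3333.
x gives more utility per dollar, so spend all income on x: x* = M/p_x, y* = 0.
Numerically: x* = 7.2, y* = 0.

x* = 7.2, y* = 0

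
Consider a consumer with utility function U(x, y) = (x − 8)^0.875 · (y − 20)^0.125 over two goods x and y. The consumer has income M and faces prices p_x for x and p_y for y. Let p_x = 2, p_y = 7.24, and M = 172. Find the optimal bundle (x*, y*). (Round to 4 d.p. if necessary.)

This is Cobb-Douglas in (x−8, y−20): tangency gives 0.875·p_y·(y−20) = 0.125·p_x·(x−8).
After buying the subsistence bundle (8, 20), a share 0.875 of the remaining income goes to x: x* = 8 + 0.875·(M − 8p_x − 20p_y)/p_x.
Discretionary income = 172 − 8·2 − 20·7.24 = 11.2; x* = 8 + 0.875·11.2/2 = 12.9; y* = 20 + 0.125·11.2/7.24 = 20.1934.

x* = 12.9, y* = 20.1934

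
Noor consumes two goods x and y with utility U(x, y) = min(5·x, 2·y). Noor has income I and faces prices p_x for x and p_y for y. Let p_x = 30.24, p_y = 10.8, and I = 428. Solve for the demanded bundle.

x* = 7.4773, y* = 18.6932

Leontief preferences: the optimum is at the kink where x/2 = y/5, i.e. y = (5/2)·x.
Budget: p_x·x + p_y·(5/2)·x = I, so (2·p_x + 5·p_y)·x = 2·I.
Demand: x*(p_x,p_y,I) = 2·I/(2·p_x + 5·p_y), y* = 5·I/(2·p_x + 5·p_y).
Here 2·30.24 + 5·10.8 = 114.48, giving x* = 7.4773 and y* = 18.6932.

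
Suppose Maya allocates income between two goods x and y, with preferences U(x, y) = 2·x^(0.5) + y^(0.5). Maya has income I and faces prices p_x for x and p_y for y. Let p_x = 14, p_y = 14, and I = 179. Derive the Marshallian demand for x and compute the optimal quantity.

MU_x ∝ 2·x^(-0.5), MU_y ∝ y^(-0.5), so MRS = 2·(y/x)^(0.5) = p_x/p_y.
Hence y/x = ((1/2)·p_x/p_y)^(1/(0.5)), i.e. raised to the 2 power.
With the ratio pinned down, the budget gives x* = I/(p_x + p_y·(y/x)) and y* = (y/x)·x*.
Numerically y/x = 0.25, so x* = 179/(14 + 14·0.25) = 10.2286.

x* = 10.2286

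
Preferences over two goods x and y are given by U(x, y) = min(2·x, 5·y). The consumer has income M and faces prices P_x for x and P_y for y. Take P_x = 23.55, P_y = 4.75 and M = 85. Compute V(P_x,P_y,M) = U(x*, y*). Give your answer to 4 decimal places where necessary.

V = 6.6798

Leontief preferences: the optimum is at the kink where x/5 = y/2, i.e. y = (2/5)·x.
Budget: P_x·x + P_y·(2/5)·x = M, so (5·P_x + 2·P_y)·x = 5·M.
Demand: x*(P_x,P_y,M) = 5·M/(5·P_x + 2·P_y), y* = 2·M/(5·P_x + 2·P_y).
Here 5·23.55 + 2·4.75 = 127.25, giving x* = 3.3399 and y* = 1.336.
Utility at the optimum: U(3.3399, 1.336) = 6.6798.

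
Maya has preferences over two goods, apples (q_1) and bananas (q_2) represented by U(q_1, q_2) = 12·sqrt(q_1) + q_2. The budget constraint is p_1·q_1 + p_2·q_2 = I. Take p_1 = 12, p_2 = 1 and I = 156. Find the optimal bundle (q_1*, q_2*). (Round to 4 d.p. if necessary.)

Utility is quasi-linear in q_2; the FOC for q_1 is 6/√q_1 = p_1/p_2.
Thus q_1* = (6·p_2/p_1)² — independent of I — with the rest of income spent on q_2.
Plugging in: q_1* = (6·1/12)² = 0.25, q_2* = 153.

q_1* = 0.25, q_2* = 153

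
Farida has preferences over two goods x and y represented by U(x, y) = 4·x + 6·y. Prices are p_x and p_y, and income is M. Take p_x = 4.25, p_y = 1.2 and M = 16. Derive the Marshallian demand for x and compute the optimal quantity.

x* = 0

Linear utility — the consumer picks whichever good has higher MU/price: 4/4.25 = 0.9412 vs 6/1.2 = 5.
y gives more utility per dollar, so spend all income on y: y* = M/p_y, x* = 0.
Numerically: x* = 0, y* = 13.3333.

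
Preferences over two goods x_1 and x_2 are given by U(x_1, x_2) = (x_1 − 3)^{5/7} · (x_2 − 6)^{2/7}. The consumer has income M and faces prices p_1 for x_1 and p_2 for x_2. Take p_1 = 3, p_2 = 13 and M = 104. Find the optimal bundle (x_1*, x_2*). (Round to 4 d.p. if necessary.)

This is Cobb-Douglas in (x_1−3, x_2−6): tangency gives 5/7·p_2·(x_2−6) = 2/7·p_1·(x_1−3).
Substituting into the budget: x_1* = 3 + 5/7·(M − 3·p_1 − 6·p_2)/p_1, and x_2* = 6 + 2/7·(…)/p_2.
Discretionary income = 104 − 3·3 − 6·13 = 17; x_1* = 3 + 5/7·17/3 = 7.0476; x_2* = 6 + 2/7·17/13 = 6.3736.

x_1* = 7.0476, x_2* = 6.3736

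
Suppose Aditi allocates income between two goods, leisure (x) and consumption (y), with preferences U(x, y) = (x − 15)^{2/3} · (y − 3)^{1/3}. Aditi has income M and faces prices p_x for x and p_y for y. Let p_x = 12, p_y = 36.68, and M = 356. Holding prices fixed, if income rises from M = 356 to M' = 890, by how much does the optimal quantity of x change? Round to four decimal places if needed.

Δx* = 29.6667

This is Cobb-Douglas in (x−15, y−3): tangency gives 2/3·p_y·(y−3) = 1/3·p_x·(x−15).
After buying the subsistence bundle (15, 3), a share 2/3 of the remaining income goes to x: x* = 15 + 2/3·(M − 15p_x − 3p_y)/p_x.
Discretionary income = 356 − 15·12 − 3·36.68 = 65.96; x* = 15 + 2/3·65.96/12 = 18.6644.
At M' = 890: x* = 48.3311. Change: 48.3311 − 18.6644 = 29.6667.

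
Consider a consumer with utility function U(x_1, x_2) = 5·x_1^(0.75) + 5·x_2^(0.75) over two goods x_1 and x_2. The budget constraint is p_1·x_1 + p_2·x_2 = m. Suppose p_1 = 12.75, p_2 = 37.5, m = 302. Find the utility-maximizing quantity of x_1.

x_1* = 22.7905

MU_x_1 ∝ 5·x_1^(-0.25), MU_x_2 ∝ 5·x_2^(-0.25), so MRS = (x_2/x_1)^(0.25) = p_1/p_2.
Solve for the ratio: x_2/x_1 = [p_1/p_2]^(4).
Substitute x_2 = (x_2/x_1)·x_1 into the budget: x_1* = m/(p_1 + p_2·(x_2/x_1)).
Numerically x_2/x_1 = 0.013363, so x_1* = 302/(12.75 + 37.5·0.013363) = 22.7905.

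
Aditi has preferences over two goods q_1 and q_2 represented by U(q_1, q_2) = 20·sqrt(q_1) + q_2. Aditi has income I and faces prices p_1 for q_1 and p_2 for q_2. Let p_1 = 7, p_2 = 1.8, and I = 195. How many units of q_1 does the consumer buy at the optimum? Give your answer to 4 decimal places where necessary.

q_1* = 6.6122

Utility is quasi-linear in q_2; the FOC for q_1 is 10/√q_1 = p_1/p_2.
Thus q_1* = (10·p_2/p_1)² — independent of I — with the rest of income spent on q_2.
Plugging in: q_1* = (10·1.8/7)² = 6.6122.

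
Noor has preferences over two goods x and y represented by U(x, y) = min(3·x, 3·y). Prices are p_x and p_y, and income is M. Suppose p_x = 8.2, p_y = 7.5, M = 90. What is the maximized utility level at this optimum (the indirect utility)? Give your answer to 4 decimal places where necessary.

With perfect complements, no substitution: consume in ratio x:y = 3:3.
Budget: p_x·x + p_y·x = M, so (3·p_x + 3·p_y)·x = 3·M.
Demand: x*(p_x,p_y,M) = 3·M/(3·p_x + 3·p_y), y* = 3·M/(3·p_x + 3·p_y).
Here 3·8.2 + 3·7.5 = 47.1, giving x* = 5.7325 and y* = 5.7325.
Utility at the optimum: U(5.7325, 5.7325) = 17.1975.

V = 17.1975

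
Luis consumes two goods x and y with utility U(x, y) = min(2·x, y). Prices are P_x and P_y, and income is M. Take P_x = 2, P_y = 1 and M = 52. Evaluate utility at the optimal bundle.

V = 26

Leontief preferences: the optimum is at the kink where x/1 = y/2, i.e. y = 2·x.
Budget: P_x·x + P_y·2·x = M, so (P_x + 2·P_y)·x = M.
Demand: x*(P_x,P_y,M) = M/(P_x + 2·P_y), y* = 2·M/(P_x + 2·P_y).
Here 2 + 2·1 = 4, giving x* = 13 and y* = 26.
Utility at the optimum: U(13, 26) = 26.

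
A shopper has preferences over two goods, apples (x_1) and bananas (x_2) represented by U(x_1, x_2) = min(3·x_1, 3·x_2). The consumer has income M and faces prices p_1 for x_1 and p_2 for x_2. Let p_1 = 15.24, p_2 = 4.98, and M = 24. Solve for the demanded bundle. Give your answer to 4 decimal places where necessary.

Here 3·15.24 + 3·4.98 = 60.66, giving x_1* = 1.1869 and x_2* = 1.1869.

x_1* = 1.1869, x_2* = 1.1869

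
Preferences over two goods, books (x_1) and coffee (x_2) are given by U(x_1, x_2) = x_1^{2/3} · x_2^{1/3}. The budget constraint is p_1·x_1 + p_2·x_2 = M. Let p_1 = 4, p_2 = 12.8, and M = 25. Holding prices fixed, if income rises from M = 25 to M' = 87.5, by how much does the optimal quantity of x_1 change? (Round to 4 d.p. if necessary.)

Tangency: MRS = 2·x_2/x_1 = p_1/p_2.
So 2/3·p_2·x_2 = 1/3·p_1·x_1; combined with the budget, a share 2/3 of income goes to x_1.
Demand: x_1*(p_1,p_2,M) = 2/3·M/p_1 and x_2* = 1/3·M/p_2.
At p_1=4, p_2=12.8, M=25: x_1* = 2/3·25/4 = 4.1667.
At M' = 87.5: x_1* = 14.5833. Change: 14.5833 − 4.1667 = 10.4167.

Δx_1* = 10.4167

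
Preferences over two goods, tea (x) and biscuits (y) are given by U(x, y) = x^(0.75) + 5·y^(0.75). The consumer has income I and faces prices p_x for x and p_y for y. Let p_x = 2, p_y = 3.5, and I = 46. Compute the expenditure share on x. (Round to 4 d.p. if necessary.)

share on x = 0.0085

Numerically y/x = 66.6389, so x* = 46/(2 + 3.5·66.6389) = 0.1955 and y* = 66.6389·0.1955 = 13.0311.
Expenditure on x: 2·0.1955 = 0.3911; share = 0.0085.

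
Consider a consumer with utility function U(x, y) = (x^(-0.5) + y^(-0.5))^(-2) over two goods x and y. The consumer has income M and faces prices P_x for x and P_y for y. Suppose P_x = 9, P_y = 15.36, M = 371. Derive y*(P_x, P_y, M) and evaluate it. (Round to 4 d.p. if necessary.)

MU_x ∝ x^(-1.5), MU_y ∝ y^(-1.5), so MRS = (y/x)^(1.5) = P_x/P_y.
Solve for the ratio: y/x = [P_x/P_y]^(2/3).
Substitute y = (y/x)·x into the budget: x* = M/(P_x + P_y·(y/x)).
Numerically y/x = 0.700219, so x* = 371/(9 + 15.36·0.700219) = 18.7797 and y* = 0.700219·18.7797 = 13.1499.

y* = 13.1499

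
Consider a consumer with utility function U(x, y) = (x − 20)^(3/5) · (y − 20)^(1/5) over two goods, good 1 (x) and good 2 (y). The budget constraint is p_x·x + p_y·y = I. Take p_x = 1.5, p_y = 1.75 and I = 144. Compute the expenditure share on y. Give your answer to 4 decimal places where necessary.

This is Cobb-Douglas in (x−20, y−20): tangency gives 0.6·p_y·(y−20) = 0.2·p_x·(x−20).
After buying the subsistence bundle (20, 20), a share 0.75 of the remaining income goes to x: x* = 20 + 0.75·(I − 20p_x − 20p_y)/p_x.
Discretionary income = 144 − 20·1.5 − 20·1.75 = 79; x* = 20 + 0.75·79/1.5 = 59.5; y* = 20 + 0.25·79/1.75 = 31.2857.
Expenditure on y: 1.75·31.2857 = 54.75; share = 0.3802.

share on y = 0.3802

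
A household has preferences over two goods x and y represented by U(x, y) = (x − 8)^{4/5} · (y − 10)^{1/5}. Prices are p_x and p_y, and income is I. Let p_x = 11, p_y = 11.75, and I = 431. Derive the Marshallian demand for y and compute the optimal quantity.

y* = 13.8383

MRS = 4·(y−10)/(x−8). Tangency with p_x/p_y gives y−10 = (1/4)·(p_x/p_y)·(x−8).
Substituting into the budget: x* = 8 + 0.8·(I − 8·p_x − 10·p_y)/p_x, and y* = 10 + 0.2·(…)/p_y.
Discretionary income = 431 − 8·11 − 10·11.75 = 225.5; y* = 10 + 0.2·225.5/11.75 = 13.8383.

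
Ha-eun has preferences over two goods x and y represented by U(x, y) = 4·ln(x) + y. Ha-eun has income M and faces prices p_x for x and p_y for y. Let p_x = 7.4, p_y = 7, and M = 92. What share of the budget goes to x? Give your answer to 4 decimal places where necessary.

share on x = 0.3043

Set MRS = p_x/p_y: (4/x)/1 = p_x/p_y.
So x*(p_x,p_y) = 4·p_y/p_x, independent of income; and y* = (M − 4·p_y)/p_y.
At the given prices: x* = 4·7/7.4 = 3.7838, and y* = 9.1429.
Expenditure on x: 7.4·3.7838 = 28; share = 0.3043.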